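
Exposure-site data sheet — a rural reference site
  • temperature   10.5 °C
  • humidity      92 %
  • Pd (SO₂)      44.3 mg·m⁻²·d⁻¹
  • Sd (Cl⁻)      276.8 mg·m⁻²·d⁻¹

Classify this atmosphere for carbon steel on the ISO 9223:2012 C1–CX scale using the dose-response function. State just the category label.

carbon steel: temperature factor f = -0.054·(0.5) = -0.0270
  Pd branch = 1.77·Pd^0.52·e^(0.02·RH+f) = 77.89 μm/a
  Cl⁻ term: 0.102·276.8^0.62·exp(0.033·92+0.04·10.5) = 105.6
  sum: 77.89 + 105.6 → r_corr = 183.5 μm/a
ISO 9223 Table 2 (carbon steel): 80 < 183 ≤ 200 μm/a ⇒ C5

C5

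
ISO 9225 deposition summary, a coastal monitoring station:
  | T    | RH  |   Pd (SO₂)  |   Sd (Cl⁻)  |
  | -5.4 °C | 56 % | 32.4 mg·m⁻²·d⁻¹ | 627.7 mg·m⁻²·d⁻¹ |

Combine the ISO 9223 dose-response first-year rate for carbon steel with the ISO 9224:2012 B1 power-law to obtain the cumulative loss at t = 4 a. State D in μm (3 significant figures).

D(4) = 65.2 μm

carbon steel: T≤10 °C ⇒ hinge +0.150·(-5.4−10) = -2.3100
  Pd branch = 1.77·Pd^0.52·e^(0.02·RH+f) = 3.286 μm/a
  Sd branch = 0.102·Sd^0.62·e^(0.033·RH+0.04·T) = 28.31 μm/a
  r_corr = 3.286 + 28.31 = 31.6 μm/a
ISO 9224: D(t) = r_corr · t^b with b = 0.523 (carbon steel, B1)
  D(4) = 31.6 × 4^0.523 = 31.6 × 2.065 = 65.24 μm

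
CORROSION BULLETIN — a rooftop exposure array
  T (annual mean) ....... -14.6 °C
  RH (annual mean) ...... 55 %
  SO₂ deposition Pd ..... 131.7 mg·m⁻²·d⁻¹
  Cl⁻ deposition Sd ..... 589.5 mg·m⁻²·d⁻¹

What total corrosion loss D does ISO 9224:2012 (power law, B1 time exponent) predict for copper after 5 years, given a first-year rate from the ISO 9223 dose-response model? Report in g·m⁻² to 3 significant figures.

D(5) = 5.90 g·m⁻²

copper: temperature factor f = +0.126·(-24.6) = -3.0996
  SO₂ term: 0.0053·131.7^0.26·exp(0.059·55-3.0996) = 0.0218
  Cl⁻ term: 0.01025·589.5^0.27·exp(0.036·55+0.049·-14.6) = 0.2032
  sum: 0.0218 + 0.2032 → r_corr = 0.225 μm/a
Long-term exponent b (ISO 9224 Table 2, B1) = 0.667
  D(5) = 0.225 × 5^0.667 = 0.225 × 2.926 = 0.6583 μm
  Mass loss = 0.6583 μm × 8.96 g/cm³ = 5.899 g·m⁻²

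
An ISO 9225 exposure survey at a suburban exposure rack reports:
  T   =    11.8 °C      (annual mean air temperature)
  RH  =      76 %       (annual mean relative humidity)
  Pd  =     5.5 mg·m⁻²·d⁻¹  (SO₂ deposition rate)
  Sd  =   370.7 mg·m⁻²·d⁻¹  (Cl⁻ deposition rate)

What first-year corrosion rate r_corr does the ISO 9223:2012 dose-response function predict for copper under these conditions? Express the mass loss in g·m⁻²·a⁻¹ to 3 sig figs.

r_corr = 18.1 g·m⁻²·a⁻¹

copper: T>10 °C ⇒ hinge -0.080·(11.8−10) = -0.1440
  sulphur-dioxide contribution → 0.6333 μm/a
  chloride contribution → 1.392 μm/a
  ⇒ r_corr(copper) = 2.025 μm/a
Convert to mass loss: 2.025 μm/a × 8.96 g/cm³ = 18.15 g·m⁻²·a⁻¹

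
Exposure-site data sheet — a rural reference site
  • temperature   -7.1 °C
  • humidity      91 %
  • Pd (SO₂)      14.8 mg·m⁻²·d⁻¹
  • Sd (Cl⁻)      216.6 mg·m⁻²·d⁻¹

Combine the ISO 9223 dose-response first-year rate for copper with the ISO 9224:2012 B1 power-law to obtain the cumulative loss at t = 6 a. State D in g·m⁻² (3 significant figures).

D(6) = 32.1 g·m⁻²

copper: T≤10 °C ⇒ hinge +0.126·(-7.1−10) = -2.1546
  Pd branch = 0.0053·Pd^0.26·e^(0.059·RH+f) = 0.2658 μm/a
  Cl⁻ term: 0.01025·216.6^0.27·exp(0.036·91+0.049·-7.1) = 0.8185
  r_corr = 0.2658 + 0.8185 = 1.084 μm/a
Long-term exponent b (ISO 9224 Table 2, B1) = 0.667
  D(6) = 1.084 × 6^0.667 = 1.084 × 3.304 = 3.582 μm
  Mass loss = 3.582 μm × 8.96 g/cm³ = 32.1 g·m⁻²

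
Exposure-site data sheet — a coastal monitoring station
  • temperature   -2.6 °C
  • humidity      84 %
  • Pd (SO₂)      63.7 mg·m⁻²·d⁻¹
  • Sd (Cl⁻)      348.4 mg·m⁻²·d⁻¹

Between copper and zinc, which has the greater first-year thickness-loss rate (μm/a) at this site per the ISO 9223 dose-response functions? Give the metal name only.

zinc

copper: f(T) = +0.126·(T−10) [T≤10 °C] = -1.5876
  SO₂ term: 0.0053·63.7^0.26·exp(0.059·84-1.5876) = 0.4531
  Sd branch = 0.01025·Sd^0.27·e^(0.036·RH+0.049·T) = 0.9017 μm/a
  r_corr = 0.4531 + 0.9017 = 1.355 μm/a
zinc: temperature factor f = +0.038·(-12.6) = -0.4788
  Pd branch = 0.0129·Pd^0.44·e^(0.046·RH+f) = 2.369 μm/a
  Cl⁻ term: 0.0175·348.4^0.57·exp(0.008·84+0.085·-2.6) = 0.7725
  sum: 2.369 + 0.7725 → r_corr = 3.142 μm/a
Ordering by μm/a: zinc (3.14) > copper (1.35)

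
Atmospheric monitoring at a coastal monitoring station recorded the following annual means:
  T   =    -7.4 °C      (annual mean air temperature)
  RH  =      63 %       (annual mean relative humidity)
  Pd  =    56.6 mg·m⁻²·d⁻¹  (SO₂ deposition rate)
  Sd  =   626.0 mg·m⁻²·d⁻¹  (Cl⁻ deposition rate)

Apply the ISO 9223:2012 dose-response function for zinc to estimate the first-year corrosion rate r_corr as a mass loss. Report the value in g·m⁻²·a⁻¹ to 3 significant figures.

zinc: temperature factor f = +0.038·(-17.4) = -0.6612
  sulphur-dioxide contribution → 0.7133 μm/a
  chloride contribution → 0.6065 μm/a
  total first-year rate 1.32 μm/a
Convert to mass loss: 1.32 μm/a × 7.14 g/cm³ = 9.423 g·m⁻²·a⁻¹

r_corr = 9.42 g·m⁻²·a⁻¹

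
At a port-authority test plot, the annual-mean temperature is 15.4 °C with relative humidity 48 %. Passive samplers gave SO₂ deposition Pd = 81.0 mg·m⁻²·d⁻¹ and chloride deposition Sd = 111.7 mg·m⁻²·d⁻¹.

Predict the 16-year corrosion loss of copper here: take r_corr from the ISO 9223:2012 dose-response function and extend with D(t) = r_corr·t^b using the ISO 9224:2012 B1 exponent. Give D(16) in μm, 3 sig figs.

copper: f(T) = -0.080·(T−10) [T>10 °C] = -0.4320
  sulphur-dioxide contribution → 0.1831 μm/a
  chloride contribution → 0.4384 μm/a
  ⇒ r_corr(copper) = 0.6215 μm/a
ISO 9224: D(t) = r_corr · t^b with b = 0.667 (copper, B1)
  D(16) = 0.6215 × 16^0.667 = 0.6215 × 6.355 = 3.95 μm

D(16) = 3.95 μm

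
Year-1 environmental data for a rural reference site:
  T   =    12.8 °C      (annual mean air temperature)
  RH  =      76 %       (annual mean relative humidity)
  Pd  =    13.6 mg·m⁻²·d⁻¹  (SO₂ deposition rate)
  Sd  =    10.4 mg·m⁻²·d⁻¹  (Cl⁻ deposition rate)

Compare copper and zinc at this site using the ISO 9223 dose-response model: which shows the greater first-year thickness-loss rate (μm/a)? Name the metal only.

copper: temperature factor f = -0.080·(2.8) = -0.2240
  sulphur-dioxide contribution → 0.7398 μm/a
  chloride contribution → 0.5571 μm/a
  total first-year rate 1.297 μm/a
zinc: T>10 °C ⇒ hinge -0.071·(12.8−10) = -0.1988
  sulphur-dioxide contribution → 1.1 μm/a
  chloride contribution → 0.3625 μm/a
  ⇒ r_corr(zinc) = 1.462 μm/a
Ordering by μm/a: zinc (1.46) > copper (1.3)

zinc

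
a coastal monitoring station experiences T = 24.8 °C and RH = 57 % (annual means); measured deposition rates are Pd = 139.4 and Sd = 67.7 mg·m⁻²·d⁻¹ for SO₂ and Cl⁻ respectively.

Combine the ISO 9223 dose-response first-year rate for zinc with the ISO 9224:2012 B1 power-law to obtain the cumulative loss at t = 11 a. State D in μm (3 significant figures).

D(11) = 21.5 μm

zinc: f(T) = -0.071·(T−10) [T>10 °C] = -1.0508
  sulphur-dioxide contribution → 0.545 μm/a
  chloride contribution → 2.512 μm/a
  ⇒ r_corr(zinc) = 3.057 μm/a
ISO 9224: D(t) = r_corr · t^b with b = 0.813 (zinc, B1)
  D(11) = 3.057 × 11^0.813 = 3.057 × 7.025 = 21.48 μm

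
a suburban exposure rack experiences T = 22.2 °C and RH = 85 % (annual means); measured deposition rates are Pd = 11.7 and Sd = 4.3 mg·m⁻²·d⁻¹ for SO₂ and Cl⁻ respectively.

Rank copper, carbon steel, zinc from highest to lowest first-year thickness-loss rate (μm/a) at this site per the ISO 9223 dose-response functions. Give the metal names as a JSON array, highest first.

["carbon steel", "copper", "zinc"]

copper: f(T) = -0.080·(T−10) [T>10 °C] = -0.9760
  sulphur-dioxide contribution → 0.5703 μm/a
  chloride contribution → 0.9619 μm/a
  total first-year rate 1.532 μm/a
carbon steel: temperature factor f = -0.054·(12.2) = -0.6588
  sulphur-dioxide contribution → 18.01 μm/a
  chloride contribution → 10.12 μm/a
  total first-year rate 28.13 μm/a
zinc: f(T) = -0.071·(T−10) [T>10 °C] = -0.8662
  sulphur-dioxide contribution → 0.7989 μm/a
  chloride contribution → 0.5235 μm/a
  ⇒ r_corr(zinc) = 1.322 μm/a
Ordering by μm/a: carbon steel (28.1) > copper (1.53) > zinc (1.32)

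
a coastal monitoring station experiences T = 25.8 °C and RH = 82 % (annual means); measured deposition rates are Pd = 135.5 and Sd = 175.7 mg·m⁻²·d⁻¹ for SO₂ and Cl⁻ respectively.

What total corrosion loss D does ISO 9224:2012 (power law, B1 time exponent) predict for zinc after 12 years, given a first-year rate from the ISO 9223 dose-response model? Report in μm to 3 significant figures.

D(12) = 55.3 μm

zinc: f(T) = -0.071·(T−10) [T>10 °C] = -1.1218
  SO₂ term: 0.0129·135.5^0.44·exp(0.046·82-1.1218) = 1.583
  Cl⁻ term: 0.0175·175.7^0.57·exp(0.008·82+0.085·25.8) = 5.753
  r_corr = 1.583 + 5.753 = 7.336 μm/a
ISO 9224: D(t) = r_corr · t^b with b = 0.813 (zinc, B1)
  D(12) = 7.336 × 12^0.813 = 7.336 × 7.54 = 55.31 μm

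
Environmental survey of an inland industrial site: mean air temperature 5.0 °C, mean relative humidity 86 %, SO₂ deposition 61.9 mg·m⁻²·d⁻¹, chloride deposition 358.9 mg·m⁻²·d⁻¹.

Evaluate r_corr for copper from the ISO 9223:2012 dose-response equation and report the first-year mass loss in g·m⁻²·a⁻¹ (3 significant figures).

copper: temperature factor f = +0.126·(-5.0) = -0.6300
  Pd branch = 0.0053·Pd^0.26·e^(0.059·RH+f) = 1.319 μm/a
  Sd branch = 0.01025·Sd^0.27·e^(0.036·RH+0.049·T) = 1.418 μm/a
  r_corr = 1.319 + 1.418 = 2.736 μm/a
Convert to mass loss: 2.736 μm/a × 8.96 g/cm³ = 24.52 g·m⁻²·a⁻¹

r_corr = 24.5 g·m⁻²·a⁻¹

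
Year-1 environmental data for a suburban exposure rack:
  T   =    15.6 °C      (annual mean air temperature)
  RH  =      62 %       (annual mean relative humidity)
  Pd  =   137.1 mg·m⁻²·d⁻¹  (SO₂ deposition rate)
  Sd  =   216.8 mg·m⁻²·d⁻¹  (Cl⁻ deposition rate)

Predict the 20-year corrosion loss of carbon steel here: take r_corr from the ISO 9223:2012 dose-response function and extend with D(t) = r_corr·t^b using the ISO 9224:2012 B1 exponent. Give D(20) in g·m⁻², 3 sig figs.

carbon steel: T>10 °C ⇒ hinge -0.054·(15.6−10) = -0.3024
  Pd branch = 1.77·Pd^0.52·e^(0.02·RH+f) = 58.4 μm/a
  Cl⁻ term: 0.102·216.8^0.62·exp(0.033·62+0.04·15.6) = 41.35
  sum: 58.4 + 41.35 → r_corr = 99.76 μm/a
Long-term exponent b (ISO 9224 Table 2, B1) = 0.523
  D(20) = 99.76 × 20^0.523 = 99.76 × 4.791 = 477.9 μm
  Mass loss = 477.9 μm × 7.85 g/cm³ = 3752 g·m⁻²

D(20) = 3.75e+03 g·m⁻²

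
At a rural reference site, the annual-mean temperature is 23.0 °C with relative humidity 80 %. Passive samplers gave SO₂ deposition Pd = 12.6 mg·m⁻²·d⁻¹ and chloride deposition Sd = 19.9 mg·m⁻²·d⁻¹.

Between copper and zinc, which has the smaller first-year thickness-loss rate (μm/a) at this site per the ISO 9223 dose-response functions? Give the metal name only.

copper: T>10 °C ⇒ hinge -0.080·(23.0−10) = -1.0400
  SO₂ term: 0.0053·12.6^0.26·exp(0.059·80-1.0400) = 0.406
  Sd branch = 0.01025·Sd^0.27·e^(0.036·RH+0.049·T) = 1.264 μm/a
  r_corr = 0.406 + 1.264 = 1.67 μm/a
zinc: temperature factor f = -0.071·(13.0) = -0.9230
  SO₂ term: 0.0129·12.6^0.44·exp(0.046·80-0.9230) = 0.6196
  Sd branch = 0.0175·Sd^0.57·e^(0.008·RH+0.085·T) = 1.289 μm/a
  sum: 0.6196 + 1.289 → r_corr = 1.909 μm/a
Ordering by μm/a: zinc (1.91) > copper (1.67)

copper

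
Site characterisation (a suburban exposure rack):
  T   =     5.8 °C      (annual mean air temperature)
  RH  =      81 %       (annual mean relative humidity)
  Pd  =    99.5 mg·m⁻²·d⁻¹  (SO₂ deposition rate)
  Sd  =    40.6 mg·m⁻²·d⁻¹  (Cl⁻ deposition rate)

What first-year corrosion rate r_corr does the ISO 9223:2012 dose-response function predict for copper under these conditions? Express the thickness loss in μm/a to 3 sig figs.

copper: f(T) = +0.126·(T−10) [T≤10 °C] = -0.5292
  sulphur-dioxide contribution → 1.228 μm/a
  chloride contribution → 0.6837 μm/a
  ⇒ r_corr(copper) = 1.912 μm/a

r_corr = 1.91 μm/a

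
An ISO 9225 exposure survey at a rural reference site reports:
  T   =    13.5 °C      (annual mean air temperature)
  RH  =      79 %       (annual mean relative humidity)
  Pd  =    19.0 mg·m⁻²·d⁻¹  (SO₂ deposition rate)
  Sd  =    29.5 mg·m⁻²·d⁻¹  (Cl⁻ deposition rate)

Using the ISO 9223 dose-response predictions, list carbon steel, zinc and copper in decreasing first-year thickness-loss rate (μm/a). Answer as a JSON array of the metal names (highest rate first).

["carbon steel", "zinc", "copper"]

carbon steel: f(T) = -0.054·(T−10) [T>10 °C] = -0.1890
  Pd branch = 1.77·Pd^0.52·e^(0.02·RH+f) = 32.89 μm/a
  Cl⁻ term: 0.102·29.5^0.62·exp(0.033·79+0.04·13.5) = 19.35
  sum: 32.89 + 19.35 → r_corr = 52.23 μm/a
zinc: temperature factor f = -0.071·(3.5) = -0.2485
  Pd branch = 0.0129·Pd^0.44·e^(0.046·RH+f) = 1.392 μm/a
  Sd branch = 0.0175·Sd^0.57·e^(0.008·RH+0.085·T) = 0.7139 μm/a
  sum: 1.392 + 0.7139 → r_corr = 2.106 μm/a
copper: temperature factor f = -0.080·(3.5) = -0.2800
  Pd branch = 0.0053·Pd^0.26·e^(0.059·RH+f) = 0.9107 μm/a
  Cl⁻ term: 0.01025·29.5^0.27·exp(0.036·79+0.049·13.5) = 0.8511
  sum: 0.9107 + 0.8511 → r_corr = 1.762 μm/a
Ordering by μm/a: carbon steel (52.2) > zinc (2.11) > copper (1.76)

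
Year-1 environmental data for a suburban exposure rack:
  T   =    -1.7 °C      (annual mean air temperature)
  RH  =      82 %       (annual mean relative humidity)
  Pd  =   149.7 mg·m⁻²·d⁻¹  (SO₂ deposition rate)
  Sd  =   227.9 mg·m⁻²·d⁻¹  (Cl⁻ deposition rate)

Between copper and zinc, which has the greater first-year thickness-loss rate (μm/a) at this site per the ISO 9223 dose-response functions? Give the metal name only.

copper: f(T) = +0.126·(T−10) [T≤10 °C] = -1.4742
  Pd branch = 0.0053·Pd^0.26·e^(0.059·RH+f) = 0.5633 μm/a
  Cl⁻ term: 0.01025·227.9^0.27·exp(0.036·82+0.049·-1.7) = 0.7819
  r_corr = 0.5633 + 0.7819 = 1.345 μm/a
zinc: temperature factor f = +0.038·(-11.7) = -0.4446
  Pd branch = 0.0129·Pd^0.44·e^(0.046·RH+f) = 3.257 μm/a
  Sd branch = 0.0175·Sd^0.57·e^(0.008·RH+0.085·T) = 0.6443 μm/a
  sum: 3.257 + 0.6443 → r_corr = 3.901 μm/a
Ordering by μm/a: zinc (3.9) > copper (1.35)

zinc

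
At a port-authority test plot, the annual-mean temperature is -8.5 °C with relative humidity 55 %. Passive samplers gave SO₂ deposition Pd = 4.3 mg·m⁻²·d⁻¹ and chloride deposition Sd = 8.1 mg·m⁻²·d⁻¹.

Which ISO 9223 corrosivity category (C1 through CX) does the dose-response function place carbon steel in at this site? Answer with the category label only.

C2

carbon steel: T≤10 °C ⇒ hinge +0.150·(-8.5−10) = -2.7750
  sulphur-dioxide contribution → 0.7078 μm/a
  chloride contribution → 1.631 μm/a
  ⇒ r_corr(carbon steel) = 2.339 μm/a
ISO 9223 Table 2 (carbon steel): 1.3 < 2.34 ≤ 25 μm/a ⇒ C2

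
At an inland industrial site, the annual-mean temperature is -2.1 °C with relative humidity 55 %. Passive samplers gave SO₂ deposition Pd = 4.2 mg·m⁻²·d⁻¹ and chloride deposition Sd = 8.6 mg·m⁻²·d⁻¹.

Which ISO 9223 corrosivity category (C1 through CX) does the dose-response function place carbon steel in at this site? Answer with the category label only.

C2

carbon steel: temperature factor f = +0.150·(-12.1) = -1.8150
  SO₂ term: 1.77·4.2^0.52·exp(0.02·55-1.8150) = 1.826
  Cl⁻ term: 0.102·8.6^0.62·exp(0.033·55+0.04·-2.1) = 2.187
  sum: 1.826 + 2.187 → r_corr = 4.013 μm/a
Category bounds: 1.3…25 μm/a bracket r_corr ⇒ C2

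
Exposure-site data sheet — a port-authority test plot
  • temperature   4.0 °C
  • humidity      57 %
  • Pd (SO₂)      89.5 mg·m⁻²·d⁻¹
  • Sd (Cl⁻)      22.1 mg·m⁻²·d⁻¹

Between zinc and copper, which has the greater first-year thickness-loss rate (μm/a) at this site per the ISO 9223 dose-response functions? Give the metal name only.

zinc

zinc: f(T) = +0.038·(T−10) [T≤10 °C] = -0.2280
  Pd branch = 0.0129·Pd^0.44·e^(0.046·RH+f) = 1.021 μm/a
  Sd branch = 0.0175·Sd^0.57·e^(0.008·RH+0.085·T) = 0.2265 μm/a
  r_corr = 1.021 + 0.2265 = 1.248 μm/a
copper: T≤10 °C ⇒ hinge +0.126·(4.0−10) = -0.7560
  SO₂ term: 0.0053·89.5^0.26·exp(0.059·57-0.7560) = 0.2312
  Sd branch = 0.01025·Sd^0.27·e^(0.036·RH+0.049·T) = 0.2239 μm/a
  r_corr = 0.2312 + 0.2239 = 0.4551 μm/a
Ordering by μm/a: zinc (1.25) > copper (0.455)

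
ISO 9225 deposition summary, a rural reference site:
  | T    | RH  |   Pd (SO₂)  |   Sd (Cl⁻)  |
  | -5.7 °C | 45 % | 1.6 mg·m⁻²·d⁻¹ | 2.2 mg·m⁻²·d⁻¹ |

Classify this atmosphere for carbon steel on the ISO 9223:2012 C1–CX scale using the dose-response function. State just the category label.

carbon steel: temperature factor f = +0.150·(-15.7) = -2.3550
  Pd branch = 1.77·Pd^0.52·e^(0.02·RH+f) = 0.5275 μm/a
  Sd branch = 0.102·Sd^0.62·e^(0.033·RH+0.04·T) = 0.5845 μm/a
  sum: 0.5275 + 0.5845 → r_corr = 1.112 μm/a
Category bounds: 0…1.3 μm/a bracket r_corr ⇒ C1

C1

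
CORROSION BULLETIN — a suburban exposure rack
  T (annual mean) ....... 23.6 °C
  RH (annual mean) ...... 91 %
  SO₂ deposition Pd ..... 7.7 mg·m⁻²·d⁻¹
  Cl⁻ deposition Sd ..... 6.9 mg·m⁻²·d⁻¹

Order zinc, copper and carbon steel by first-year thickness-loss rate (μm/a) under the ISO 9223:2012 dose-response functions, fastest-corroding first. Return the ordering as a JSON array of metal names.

["carbon steel", "copper", "zinc"]

zinc: T>10 °C ⇒ hinge -0.071·(23.6−10) = -0.9656
  Pd branch = 0.0129·Pd^0.44·e^(0.046·RH+f) = 0.793 μm/a
  Sd branch = 0.0175·Sd^0.57·e^(0.008·RH+0.085·T) = 0.8101 μm/a
  sum: 0.793 + 0.8101 → r_corr = 1.603 μm/a
copper: f(T) = -0.080·(T−10) [T>10 °C] = -1.0880
  Pd branch = 0.0053·Pd^0.26·e^(0.059·RH+f) = 0.6516 μm/a
  Cl⁻ term: 0.01025·6.9^0.27·exp(0.036·91+0.049·23.6) = 1.453
  r_corr = 0.6516 + 1.453 = 2.104 μm/a
carbon steel: temperature factor f = -0.054·(13.6) = -0.7344
  Pd branch = 1.77·Pd^0.52·e^(0.02·RH+f) = 15.15 μm/a
  Sd branch = 0.102·Sd^0.62·e^(0.033·RH+0.04·T) = 17.49 μm/a
  r_corr = 15.15 + 17.49 = 32.64 μm/a
Ordering by μm/a: carbon steel (32.6) > copper (2.1) > zinc (1.6)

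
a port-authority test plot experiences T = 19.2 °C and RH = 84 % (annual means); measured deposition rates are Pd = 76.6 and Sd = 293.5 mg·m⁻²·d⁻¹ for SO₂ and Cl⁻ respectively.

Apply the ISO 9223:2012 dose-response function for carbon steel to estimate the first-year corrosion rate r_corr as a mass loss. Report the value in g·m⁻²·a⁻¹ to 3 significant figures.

carbon steel: f(T) = -0.054·(T−10) [T>10 °C] = -0.4968
  SO₂ term: 1.77·76.6^0.52·exp(0.02·84-0.4968) = 55.16
  Sd branch = 0.102·Sd^0.62·e^(0.033·RH+0.04·T) = 119.1 μm/a
  sum: 55.16 + 119.1 → r_corr = 174.3 μm/a
Convert to mass loss: 174.3 μm/a × 7.85 g/cm³ = 1368 g·m⁻²·a⁻¹

r_corr = 1.37e+03 g·m⁻²·a⁻¹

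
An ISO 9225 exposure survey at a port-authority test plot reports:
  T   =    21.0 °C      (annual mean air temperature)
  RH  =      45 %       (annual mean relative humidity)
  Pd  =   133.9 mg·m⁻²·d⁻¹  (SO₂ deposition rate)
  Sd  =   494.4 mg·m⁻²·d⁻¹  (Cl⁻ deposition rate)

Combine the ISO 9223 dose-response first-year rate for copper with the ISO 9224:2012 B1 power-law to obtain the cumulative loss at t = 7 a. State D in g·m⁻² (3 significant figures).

D(7) = 29.0 g·m⁻²

copper: f(T) = -0.080·(T−10) [T>10 °C] = -0.8800
  sulphur-dioxide contribution → 0.1117 μm/a
  chloride contribution → 0.7737 μm/a
  total first-year rate 0.8854 μm/a
Power-law: D(7) = r_corr · 7^0.667
  D(7) = 0.8854 × 7^0.667 = 0.8854 × 3.662 = 3.242 μm
  Mass loss = 3.242 μm × 8.96 g/cm³ = 29.05 g·m⁻²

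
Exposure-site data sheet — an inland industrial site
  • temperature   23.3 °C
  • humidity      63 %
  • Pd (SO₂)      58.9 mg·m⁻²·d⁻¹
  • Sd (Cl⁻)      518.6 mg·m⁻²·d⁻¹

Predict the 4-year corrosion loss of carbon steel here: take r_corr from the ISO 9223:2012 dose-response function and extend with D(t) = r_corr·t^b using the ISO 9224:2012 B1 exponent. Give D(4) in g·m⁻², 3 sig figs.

carbon steel: f(T) = -0.054·(T−10) [T>10 °C] = -0.7182
  SO₂ term: 1.77·58.9^0.52·exp(0.02·63-0.7182) = 25.34
  Cl⁻ term: 0.102·518.6^0.62·exp(0.033·63+0.04·23.3) = 99.88
  r_corr = 25.34 + 99.88 = 125.2 μm/a
Power-law: D(4) = r_corr · 4^0.523
  D(4) = 125.2 × 4^0.523 = 125.2 × 2.065 = 258.5 μm
  Mass loss = 258.5 μm × 7.85 g/cm³ = 2029 g·m⁻²

D(4) = 2.03e+03 g·m⁻²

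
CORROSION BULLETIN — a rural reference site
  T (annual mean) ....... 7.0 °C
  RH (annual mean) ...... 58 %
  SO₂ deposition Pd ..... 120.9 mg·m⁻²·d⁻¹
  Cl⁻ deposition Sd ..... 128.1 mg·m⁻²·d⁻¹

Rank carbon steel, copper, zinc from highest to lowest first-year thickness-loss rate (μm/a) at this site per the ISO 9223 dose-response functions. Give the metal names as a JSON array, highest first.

["carbon steel", "zinc", "copper"]

carbon steel: f(T) = +0.150·(T−10) [T≤10 °C] = -0.4500
  sulphur-dioxide contribution → 43.57 μm/a
  chloride contribution → 18.54 μm/a
  ⇒ r_corr(carbon steel) = 62.11 μm/a
copper: f(T) = +0.126·(T−10) [T≤10 °C] = -0.3780
  sulphur-dioxide contribution → 0.387 μm/a
  chloride contribution → 0.432 μm/a
  ⇒ r_corr(copper) = 0.819 μm/a
zinc: temperature factor f = +0.038·(-3.0) = -0.1140
  sulphur-dioxide contribution → 1.368 μm/a
  chloride contribution → 0.8022 μm/a
  ⇒ r_corr(zinc) = 2.17 μm/a
Ordering by μm/a: carbon steel (62.1) > zinc (2.17) > copper (0.819)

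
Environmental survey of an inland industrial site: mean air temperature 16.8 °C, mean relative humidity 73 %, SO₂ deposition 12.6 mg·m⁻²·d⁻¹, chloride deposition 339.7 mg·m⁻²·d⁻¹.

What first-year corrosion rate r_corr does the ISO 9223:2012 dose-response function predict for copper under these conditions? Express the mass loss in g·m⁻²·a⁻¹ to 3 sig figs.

copper: T>10 °C ⇒ hinge -0.080·(16.8−10) = -0.5440
  SO₂ term: 0.0053·12.6^0.26·exp(0.059·73-0.5440) = 0.4412
  Cl⁻ term: 0.01025·339.7^0.27·exp(0.036·73+0.049·16.8) = 1.559
  sum: 0.4412 + 1.559 → r_corr = 2.001 μm/a
Convert to mass loss: 2.001 μm/a × 8.96 g/cm³ = 17.93 g·m⁻²·a⁻¹

r_corr = 17.9 g·m⁻²·a⁻¹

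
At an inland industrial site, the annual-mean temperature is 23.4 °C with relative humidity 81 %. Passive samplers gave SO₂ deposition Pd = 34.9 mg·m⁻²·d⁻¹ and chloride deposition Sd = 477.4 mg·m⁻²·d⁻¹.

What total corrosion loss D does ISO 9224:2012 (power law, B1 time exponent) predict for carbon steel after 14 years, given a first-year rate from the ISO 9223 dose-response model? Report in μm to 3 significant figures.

carbon steel: f(T) = -0.054·(T−10) [T>10 °C] = -0.7236
  SO₂ term: 1.77·34.9^0.52·exp(0.02·81-0.7236) = 27.51
  Sd branch = 0.102·Sd^0.62·e^(0.033·RH+0.04·T) = 172.5 μm/a
  r_corr = 27.51 + 172.5 = 200 μm/a
Long-term exponent b (ISO 9224 Table 2, B1) = 0.523
  D(14) = 200 × 14^0.523 = 200 × 3.976 = 795.4 μm

D(14) = 795 μm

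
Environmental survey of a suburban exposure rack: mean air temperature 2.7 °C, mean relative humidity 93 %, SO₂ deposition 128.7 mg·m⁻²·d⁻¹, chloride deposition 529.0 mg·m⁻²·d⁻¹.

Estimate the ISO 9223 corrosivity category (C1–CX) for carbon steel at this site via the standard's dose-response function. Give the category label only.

C5

carbon steel: temperature factor f = +0.150·(-7.3) = -1.0950
  SO₂ term: 1.77·128.7^0.52·exp(0.02·93-1.0950) = 47.55
  Sd branch = 0.102·Sd^0.62·e^(0.033·RH+0.04·T) = 119.4 μm/a
  r_corr = 47.55 + 119.4 = 166.9 μm/a
167 μm/a falls in (80, 200] for carbon steel → category C5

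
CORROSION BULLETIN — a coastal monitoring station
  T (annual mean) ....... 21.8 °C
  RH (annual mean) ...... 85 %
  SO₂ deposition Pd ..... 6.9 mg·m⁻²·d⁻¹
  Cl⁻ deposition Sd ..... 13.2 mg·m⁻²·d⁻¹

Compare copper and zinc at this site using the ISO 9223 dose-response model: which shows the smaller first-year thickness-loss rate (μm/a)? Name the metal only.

copper: temperature factor f = -0.080·(11.8) = -0.9440
  Pd branch = 0.0053·Pd^0.26·e^(0.059·RH+f) = 0.5133 μm/a
  Sd branch = 0.01025·Sd^0.27·e^(0.036·RH+0.049·T) = 1.277 μm/a
  sum: 0.5133 + 1.277 → r_corr = 1.79 μm/a
zinc: T>10 °C ⇒ hinge -0.071·(21.8−10) = -0.8378
  Pd branch = 0.0129·Pd^0.44·e^(0.046·RH+f) = 0.6515 μm/a
  Sd branch = 0.0175·Sd^0.57·e^(0.008·RH+0.085·T) = 0.959 μm/a
  sum: 0.6515 + 0.959 → r_corr = 1.611 μm/a
Ordering by μm/a: copper (1.79) > zinc (1.61)

zinc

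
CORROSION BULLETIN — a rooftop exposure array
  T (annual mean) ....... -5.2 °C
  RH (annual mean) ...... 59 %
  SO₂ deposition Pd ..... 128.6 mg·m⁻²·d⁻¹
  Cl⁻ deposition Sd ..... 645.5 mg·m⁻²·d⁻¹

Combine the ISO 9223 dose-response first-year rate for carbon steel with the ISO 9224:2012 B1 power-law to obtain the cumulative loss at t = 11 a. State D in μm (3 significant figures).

D(11) = 138 μm

carbon steel: T≤10 °C ⇒ hinge +0.150·(-5.2−10) = -2.2800
  SO₂ term: 1.77·128.6^0.52·exp(0.02·59-2.2800) = 7.363
  Sd branch = 0.102·Sd^0.62·e^(0.033·RH+0.04·T) = 32.06 μm/a
  sum: 7.363 + 32.06 → r_corr = 39.42 μm/a
Long-term exponent b (ISO 9224 Table 2, B1) = 0.523
  D(11) = 39.42 × 11^0.523 = 39.42 × 3.505 = 138.2 μm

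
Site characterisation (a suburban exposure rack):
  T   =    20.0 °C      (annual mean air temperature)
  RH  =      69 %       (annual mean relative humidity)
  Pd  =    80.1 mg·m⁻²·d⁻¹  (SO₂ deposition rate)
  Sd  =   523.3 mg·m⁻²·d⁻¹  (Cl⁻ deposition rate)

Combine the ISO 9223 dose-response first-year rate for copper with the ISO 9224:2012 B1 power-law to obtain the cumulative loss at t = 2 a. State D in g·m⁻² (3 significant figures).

copper: f(T) = -0.080·(T−10) [T>10 °C] = -0.8000
  Pd branch = 0.0053·Pd^0.26·e^(0.059·RH+f) = 0.4363 μm/a
  Sd branch = 0.01025·Sd^0.27·e^(0.036·RH+0.049·T) = 1.775 μm/a
  r_corr = 0.4363 + 1.775 = 2.211 μm/a
ISO 9224: D(t) = r_corr · t^b with b = 0.667 (copper, B1)
  D(2) = 2.211 × 2^0.667 = 2.211 × 1.588 = 3.511 μm
  Mass loss = 3.511 μm × 8.96 g/cm³ = 31.46 g·m⁻²

D(2) = 31.5 g·m⁻²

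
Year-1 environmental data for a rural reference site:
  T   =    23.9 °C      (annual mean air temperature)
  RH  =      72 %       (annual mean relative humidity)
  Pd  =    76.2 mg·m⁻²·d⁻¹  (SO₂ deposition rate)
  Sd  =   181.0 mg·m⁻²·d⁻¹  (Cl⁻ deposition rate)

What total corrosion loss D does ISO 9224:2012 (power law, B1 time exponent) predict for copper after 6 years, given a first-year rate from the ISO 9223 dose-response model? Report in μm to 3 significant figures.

D(6) = 7.18 μm

copper: f(T) = -0.080·(T−10) [T>10 °C] = -1.1120
  Pd branch = 0.0053·Pd^0.26·e^(0.059·RH+f) = 0.3763 μm/a
  Sd branch = 0.01025·Sd^0.27·e^(0.036·RH+0.049·T) = 1.797 μm/a
  r_corr = 0.3763 + 1.797 = 2.173 μm/a
Long-term exponent b (ISO 9224 Table 2, B1) = 0.667
  D(6) = 2.173 × 6^0.667 = 2.173 × 3.304 = 7.181 μm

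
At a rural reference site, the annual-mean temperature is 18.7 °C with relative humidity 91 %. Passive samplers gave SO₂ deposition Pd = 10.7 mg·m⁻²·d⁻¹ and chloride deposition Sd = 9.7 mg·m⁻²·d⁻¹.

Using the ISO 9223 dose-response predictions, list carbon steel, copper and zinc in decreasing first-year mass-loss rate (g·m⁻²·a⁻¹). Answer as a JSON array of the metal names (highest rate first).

["carbon steel", "copper", "zinc"]

carbon steel: temperature factor f = -0.054·(8.7) = -0.4698
  sulphur-dioxide contribution → 23.42 μm/a
  chloride contribution → 17.76 μm/a
  ⇒ r_corr(carbon steel) = 41.18 μm/a
  mass loss = 41.18 μm/a × 7.85 g/cm³ = 323.3 g·m⁻²·a⁻¹
copper: temperature factor f = -0.080·(8.7) = -0.6960
  sulphur-dioxide contribution → 1.05 μm/a
  chloride contribution → 1.253 μm/a
  total first-year rate 2.303 μm/a
  mass loss = 2.303 μm/a × 8.96 g/cm³ = 20.64 g·m⁻²·a⁻¹
zinc: temperature factor f = -0.071·(8.7) = -0.6177
  sulphur-dioxide contribution → 1.298 μm/a
  chloride contribution → 0.6486 μm/a
  ⇒ r_corr(zinc) = 1.946 μm/a
  mass loss = 1.946 μm/a × 7.14 g/cm³ = 13.9 g·m⁻²·a⁻¹
Ordering by g·m⁻²·a⁻¹: carbon steel (323) > copper (20.6) > zinc (13.9)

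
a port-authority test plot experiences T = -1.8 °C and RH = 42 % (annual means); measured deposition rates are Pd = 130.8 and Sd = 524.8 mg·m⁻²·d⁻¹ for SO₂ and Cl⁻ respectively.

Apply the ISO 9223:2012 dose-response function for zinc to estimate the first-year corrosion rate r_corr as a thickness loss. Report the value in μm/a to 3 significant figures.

zinc: T≤10 °C ⇒ hinge +0.038·(-1.8−10) = -0.4484
  sulphur-dioxide contribution → 0.4855 μm/a
  chloride contribution → 0.7463 μm/a
  total first-year rate 1.232 μm/a

r_corr = 1.23 μm/a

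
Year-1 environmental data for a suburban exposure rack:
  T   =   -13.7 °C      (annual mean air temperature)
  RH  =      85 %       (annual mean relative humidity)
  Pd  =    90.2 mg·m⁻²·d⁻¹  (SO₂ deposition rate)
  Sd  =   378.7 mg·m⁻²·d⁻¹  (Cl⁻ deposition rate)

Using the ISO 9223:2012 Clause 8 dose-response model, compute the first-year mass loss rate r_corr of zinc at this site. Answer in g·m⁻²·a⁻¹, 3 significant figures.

r_corr = 15.8 g·m⁻²·a⁻¹

zinc: temperature factor f = +0.038·(-23.7) = -0.9006
  SO₂ term: 0.0129·90.2^0.44·exp(0.046·85-0.9006) = 1.896
  Cl⁻ term: 0.0175·378.7^0.57·exp(0.008·85+0.085·-13.7) = 0.3179
  sum: 1.896 + 0.3179 → r_corr = 2.214 μm/a
Convert to mass loss: 2.214 μm/a × 7.14 g/cm³ = 15.81 g·m⁻²·a⁻¹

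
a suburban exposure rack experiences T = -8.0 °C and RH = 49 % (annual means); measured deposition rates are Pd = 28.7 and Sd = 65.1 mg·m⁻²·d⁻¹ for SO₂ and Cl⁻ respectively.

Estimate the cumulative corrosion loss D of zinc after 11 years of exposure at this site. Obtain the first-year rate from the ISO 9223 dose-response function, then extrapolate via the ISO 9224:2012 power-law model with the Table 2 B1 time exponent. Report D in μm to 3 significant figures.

zinc: T≤10 °C ⇒ hinge +0.038·(-8.0−10) = -0.6840
  Pd branch = 0.0129·Pd^0.44·e^(0.046·RH+f) = 0.2716 μm/a
  Sd branch = 0.0175·Sd^0.57·e^(0.008·RH+0.085·T) = 0.1418 μm/a
  sum: 0.2716 + 0.1418 → r_corr = 0.4134 μm/a
ISO 9224: D(t) = r_corr · t^b with b = 0.813 (zinc, B1)
  D(11) = 0.4134 × 11^0.813 = 0.4134 × 7.025 = 2.904 μm

D(11) = 2.90 μm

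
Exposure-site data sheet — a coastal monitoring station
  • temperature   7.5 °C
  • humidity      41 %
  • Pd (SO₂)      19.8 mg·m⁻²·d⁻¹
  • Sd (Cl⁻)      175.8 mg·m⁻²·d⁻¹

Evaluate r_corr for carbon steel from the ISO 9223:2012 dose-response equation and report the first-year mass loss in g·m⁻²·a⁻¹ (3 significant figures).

carbon steel: temperature factor f = +0.150·(-2.5) = -0.3750
  sulphur-dioxide contribution → 13.05 μm/a
  chloride contribution → 13.13 μm/a
  ⇒ r_corr(carbon steel) = 26.18 μm/a
Convert to mass loss: 26.18 μm/a × 7.85 g/cm³ = 205.5 g·m⁻²·a⁻¹

r_corr = 206 g·m⁻²·a⁻¹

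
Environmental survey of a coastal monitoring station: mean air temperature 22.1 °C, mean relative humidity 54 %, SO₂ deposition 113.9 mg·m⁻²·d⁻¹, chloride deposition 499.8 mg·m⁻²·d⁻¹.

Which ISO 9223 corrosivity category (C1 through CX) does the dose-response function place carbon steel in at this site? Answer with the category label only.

C5

carbon steel: f(T) = -0.054·(T−10) [T>10 °C] = -0.6534
  Pd branch = 1.77·Pd^0.52·e^(0.02·RH+f) = 31.82 μm/a
  Sd branch = 0.102·Sd^0.62·e^(0.033·RH+0.04·T) = 69.13 μm/a
  sum: 31.82 + 69.13 → r_corr = 100.9 μm/a
ISO 9223 Table 2 (carbon steel): 80 < 101 ≤ 200 μm/a ⇒ C5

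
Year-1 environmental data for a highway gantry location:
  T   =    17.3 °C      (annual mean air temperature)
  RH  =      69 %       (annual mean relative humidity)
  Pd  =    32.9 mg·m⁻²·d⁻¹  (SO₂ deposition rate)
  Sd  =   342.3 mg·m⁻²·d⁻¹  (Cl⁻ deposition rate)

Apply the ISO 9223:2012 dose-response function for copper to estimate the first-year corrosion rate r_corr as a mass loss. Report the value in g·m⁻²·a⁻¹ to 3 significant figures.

r_corr = 16.3 g·m⁻²·a⁻¹

copper: T>10 °C ⇒ hinge -0.080·(17.3−10) = -0.5840
  Pd branch = 0.0053·Pd^0.26·e^(0.059·RH+f) = 0.4297 μm/a
  Cl⁻ term: 0.01025·342.3^0.27·exp(0.036·69+0.049·17.3) = 1.387
  r_corr = 0.4297 + 1.387 = 1.816 μm/a
Convert to mass loss: 1.816 μm/a × 8.96 g/cm³ = 16.27 g·m⁻²·a⁻¹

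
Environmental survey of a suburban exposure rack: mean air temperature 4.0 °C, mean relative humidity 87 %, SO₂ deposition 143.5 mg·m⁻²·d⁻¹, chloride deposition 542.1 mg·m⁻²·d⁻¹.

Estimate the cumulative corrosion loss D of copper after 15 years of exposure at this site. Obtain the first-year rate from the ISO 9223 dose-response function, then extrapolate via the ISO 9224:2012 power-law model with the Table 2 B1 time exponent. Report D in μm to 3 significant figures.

D(15) = 18.9 μm

copper: temperature factor f = +0.126·(-6.0) = -0.7560
  Pd branch = 0.0053·Pd^0.26·e^(0.059·RH+f) = 1.534 μm/a
  Sd branch = 0.01025·Sd^0.27·e^(0.036·RH+0.049·T) = 1.564 μm/a
  r_corr = 1.534 + 1.564 = 3.099 μm/a
Power-law: D(15) = r_corr · 15^0.667
  D(15) = 3.099 × 15^0.667 = 3.099 × 6.088 = 18.86 μm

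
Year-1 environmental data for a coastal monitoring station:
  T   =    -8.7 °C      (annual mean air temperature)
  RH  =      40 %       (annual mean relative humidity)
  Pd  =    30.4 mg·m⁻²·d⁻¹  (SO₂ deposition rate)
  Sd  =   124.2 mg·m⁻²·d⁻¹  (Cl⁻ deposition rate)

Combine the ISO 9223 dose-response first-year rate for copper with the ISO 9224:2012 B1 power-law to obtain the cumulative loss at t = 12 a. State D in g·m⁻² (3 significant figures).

D(12) = 5.49 g·m⁻²

copper: T≤10 °C ⇒ hinge +0.126·(-8.7−10) = -2.3562
  sulphur-dioxide contribution → 0.01293 μm/a
  chloride contribution → 0.1038 μm/a
  ⇒ r_corr(copper) = 0.1168 μm/a
Power-law: D(12) = r_corr · 12^0.667
  D(12) = 0.1168 × 12^0.667 = 0.1168 × 5.246 = 0.6126 μm
  Mass loss = 0.6126 μm × 8.96 g/cm³ = 5.489 g·m⁻²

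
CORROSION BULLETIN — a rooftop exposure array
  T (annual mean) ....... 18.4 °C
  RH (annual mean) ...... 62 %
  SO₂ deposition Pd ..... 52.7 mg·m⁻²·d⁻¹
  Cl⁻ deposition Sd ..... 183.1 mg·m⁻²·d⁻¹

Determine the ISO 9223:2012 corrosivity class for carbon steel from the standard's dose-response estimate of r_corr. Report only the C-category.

C4

carbon steel: T>10 °C ⇒ hinge -0.054·(18.4−10) = -0.4536
  sulphur-dioxide contribution → 30.54 μm/a
  chloride contribution → 41.66 μm/a
  total first-year rate 72.19 μm/a
ISO 9223 Table 2 (carbon steel): 50 < 72.2 ≤ 80 μm/a ⇒ C4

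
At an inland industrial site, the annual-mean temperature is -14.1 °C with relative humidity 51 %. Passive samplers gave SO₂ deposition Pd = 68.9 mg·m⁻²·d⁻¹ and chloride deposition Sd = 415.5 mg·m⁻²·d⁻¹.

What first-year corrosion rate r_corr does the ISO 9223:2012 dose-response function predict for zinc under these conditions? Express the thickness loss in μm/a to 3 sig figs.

zinc: temperature factor f = +0.038·(-24.1) = -0.9158
  Pd branch = 0.0129·Pd^0.44·e^(0.046·RH+f) = 0.3472 μm/a
  Cl⁻ term: 0.0175·415.5^0.57·exp(0.008·51+0.085·-14.1) = 0.2468
  r_corr = 0.3472 + 0.2468 = 0.5939 μm/a

r_corr = 0.594 μm/a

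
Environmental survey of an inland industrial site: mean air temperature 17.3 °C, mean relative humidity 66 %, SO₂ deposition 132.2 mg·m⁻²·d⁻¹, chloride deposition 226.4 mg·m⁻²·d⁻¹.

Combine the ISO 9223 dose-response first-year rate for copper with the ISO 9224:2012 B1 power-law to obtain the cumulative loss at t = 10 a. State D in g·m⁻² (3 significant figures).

D(10) = 67.8 g·m⁻²

copper: f(T) = -0.080·(T−10) [T>10 °C] = -0.5840
  sulphur-dioxide contribution → 0.5168 μm/a
  chloride contribution → 1.113 μm/a
  total first-year rate 1.63 μm/a
Power-law: D(10) = r_corr · 10^0.667
  D(10) = 1.63 × 10^0.667 = 1.63 × 4.645 = 7.572 μm
  Mass loss = 7.572 μm × 8.96 g/cm³ = 67.84 g·m⁻²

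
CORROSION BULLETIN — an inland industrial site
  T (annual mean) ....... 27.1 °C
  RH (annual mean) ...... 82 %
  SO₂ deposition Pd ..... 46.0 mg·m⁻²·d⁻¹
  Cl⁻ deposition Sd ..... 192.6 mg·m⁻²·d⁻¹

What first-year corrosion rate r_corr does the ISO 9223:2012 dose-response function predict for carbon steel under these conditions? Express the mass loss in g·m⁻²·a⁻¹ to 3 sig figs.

carbon steel: T>10 °C ⇒ hinge -0.054·(27.1−10) = -0.9234
  SO₂ term: 1.77·46.0^0.52·exp(0.02·82-0.9234) = 26.54
  Cl⁻ term: 0.102·192.6^0.62·exp(0.033·82+0.04·27.1) = 117.8
  sum: 26.54 + 117.8 → r_corr = 144.3 μm/a
Convert to mass loss: 144.3 μm/a × 7.85 g/cm³ = 1133 g·m⁻²·a⁻¹

r_corr = 1.13e+03 g·m⁻²·a⁻¹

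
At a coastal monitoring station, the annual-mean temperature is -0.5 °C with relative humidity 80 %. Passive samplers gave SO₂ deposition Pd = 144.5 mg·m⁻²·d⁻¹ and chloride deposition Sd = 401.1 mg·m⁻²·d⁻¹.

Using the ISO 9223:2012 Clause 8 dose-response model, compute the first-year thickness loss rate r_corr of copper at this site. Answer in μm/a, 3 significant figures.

copper: T≤10 °C ⇒ hinge +0.126·(-0.5−10) = -1.3230
  sulphur-dioxide contribution → 0.577 μm/a
  chloride contribution → 0.8989 μm/a
  total first-year rate 1.476 μm/a

r_corr = 1.48 μm/a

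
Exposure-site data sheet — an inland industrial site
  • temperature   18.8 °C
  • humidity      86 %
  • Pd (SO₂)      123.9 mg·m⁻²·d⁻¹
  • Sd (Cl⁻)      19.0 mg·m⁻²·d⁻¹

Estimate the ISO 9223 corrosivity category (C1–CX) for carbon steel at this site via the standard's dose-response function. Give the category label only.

carbon steel: temperature factor f = -0.054·(8.8) = -0.4752
  sulphur-dioxide contribution → 75.33 μm/a
  chloride contribution → 22.94 μm/a
  ⇒ r_corr(carbon steel) = 98.27 μm/a
98.3 μm/a falls in (80, 200] for carbon steel → category C5

C5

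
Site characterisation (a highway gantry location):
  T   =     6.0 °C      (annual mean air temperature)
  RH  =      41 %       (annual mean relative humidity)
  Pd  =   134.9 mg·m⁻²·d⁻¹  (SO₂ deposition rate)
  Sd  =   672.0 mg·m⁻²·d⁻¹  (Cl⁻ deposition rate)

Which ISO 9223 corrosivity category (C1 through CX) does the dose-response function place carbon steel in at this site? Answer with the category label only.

C4

carbon steel: temperature factor f = +0.150·(-4.0) = -0.6000
  SO₂ term: 1.77·134.9^0.52·exp(0.02·41-0.6000) = 28.26
  Sd branch = 0.102·Sd^0.62·e^(0.033·RH+0.04·T) = 28.41 μm/a
  sum: 28.26 + 28.41 → r_corr = 56.66 μm/a
ISO 9223 Table 2 (carbon steel): 50 < 56.7 ≤ 80 μm/a ⇒ C4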